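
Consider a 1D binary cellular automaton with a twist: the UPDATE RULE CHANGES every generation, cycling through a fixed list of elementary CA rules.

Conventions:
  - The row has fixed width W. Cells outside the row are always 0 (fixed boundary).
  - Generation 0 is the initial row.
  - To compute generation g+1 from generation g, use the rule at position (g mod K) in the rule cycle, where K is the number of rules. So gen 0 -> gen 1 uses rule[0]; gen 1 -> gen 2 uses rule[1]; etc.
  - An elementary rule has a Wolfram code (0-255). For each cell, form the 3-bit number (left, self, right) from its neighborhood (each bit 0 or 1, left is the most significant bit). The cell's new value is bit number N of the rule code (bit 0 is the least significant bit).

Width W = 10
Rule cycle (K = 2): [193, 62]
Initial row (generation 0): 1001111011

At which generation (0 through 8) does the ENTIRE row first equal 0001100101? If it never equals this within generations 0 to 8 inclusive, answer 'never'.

Gen 0: 1001111011
Gen 1 (rule 193): 0000111001
Gen 2 (rule 62): 0001100111
Gen 3 (rule 193): 1100100011
Gen 4 (rule 62): 1011110110
Gen 5 (rule 193): 0001110010
Gen 6 (rule 62): 0011001111
Gen 7 (rule 193): 1001000111
Gen 8 (rule 62): 1111101100

Answer: never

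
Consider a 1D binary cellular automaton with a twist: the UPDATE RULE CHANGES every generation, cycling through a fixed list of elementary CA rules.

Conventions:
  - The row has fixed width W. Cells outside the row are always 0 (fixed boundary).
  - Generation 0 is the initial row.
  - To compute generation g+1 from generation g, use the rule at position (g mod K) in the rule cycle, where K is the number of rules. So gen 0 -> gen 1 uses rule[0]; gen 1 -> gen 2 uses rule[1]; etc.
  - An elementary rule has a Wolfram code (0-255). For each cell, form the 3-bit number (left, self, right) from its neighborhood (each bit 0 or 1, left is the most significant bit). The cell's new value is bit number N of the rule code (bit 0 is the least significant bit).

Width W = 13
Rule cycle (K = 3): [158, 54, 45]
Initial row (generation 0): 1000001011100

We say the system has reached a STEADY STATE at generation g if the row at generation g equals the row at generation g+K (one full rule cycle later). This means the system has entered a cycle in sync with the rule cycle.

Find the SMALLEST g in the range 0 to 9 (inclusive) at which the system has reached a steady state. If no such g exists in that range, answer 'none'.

Gen 0: 1000001011100
Gen 1 (rule 158): 1100011011010
Gen 2 (rule 54): 0010100100111
Gen 3 (rule 45): 1011100100100
Gen 4 (rule 158): 1011011111110
Gen 5 (rule 54): 1100100000001
Gen 6 (rule 45): 1000101111101
Gen 7 (rule 158): 1101101111001
Gen 8 (rule 54): 0010010000111
Gen 9 (rule 45): 1010010110100
Gen 10 (rule 158): 1011110100110
Gen 11 (rule 54): 1100001111001
Gen 12 (rule 45): 1001101000001

Answer: none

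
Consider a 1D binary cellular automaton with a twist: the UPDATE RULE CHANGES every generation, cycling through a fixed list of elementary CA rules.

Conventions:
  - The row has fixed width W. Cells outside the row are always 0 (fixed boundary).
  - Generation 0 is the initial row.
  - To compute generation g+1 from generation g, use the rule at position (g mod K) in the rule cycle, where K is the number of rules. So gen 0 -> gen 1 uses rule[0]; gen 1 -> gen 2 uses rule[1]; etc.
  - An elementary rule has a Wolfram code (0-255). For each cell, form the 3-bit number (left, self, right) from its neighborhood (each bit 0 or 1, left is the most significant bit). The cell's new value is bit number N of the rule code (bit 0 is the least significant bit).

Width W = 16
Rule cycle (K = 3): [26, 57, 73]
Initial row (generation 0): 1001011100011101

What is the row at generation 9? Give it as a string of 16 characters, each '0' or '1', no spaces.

Answer: 1011000011000101

Derivation:
Gen 0: 1001011100011101
Gen 1 (rule 26): 0110010010110000
Gen 2 (rule 57): 0101001001101111
Gen 3 (rule 73): 0000000001101001
Gen 4 (rule 26): 0000000011000110
Gen 5 (rule 57): 1111111010110101
Gen 6 (rule 73): 1000001000110000
Gen 7 (rule 26): 0100010101101000
Gen 8 (rule 57): 0011001011010111
Gen 9 (rule 73): 1011000011000101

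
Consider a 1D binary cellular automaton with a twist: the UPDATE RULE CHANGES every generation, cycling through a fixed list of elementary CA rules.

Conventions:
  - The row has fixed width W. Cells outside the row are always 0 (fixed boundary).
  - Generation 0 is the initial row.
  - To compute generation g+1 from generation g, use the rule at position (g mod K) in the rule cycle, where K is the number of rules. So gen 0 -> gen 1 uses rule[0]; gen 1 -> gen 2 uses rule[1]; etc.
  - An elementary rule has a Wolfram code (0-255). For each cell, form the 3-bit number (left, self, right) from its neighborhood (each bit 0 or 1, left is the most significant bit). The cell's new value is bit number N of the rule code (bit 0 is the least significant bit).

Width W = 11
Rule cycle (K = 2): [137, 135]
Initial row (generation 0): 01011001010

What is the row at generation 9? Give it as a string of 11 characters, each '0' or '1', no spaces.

Gen 0: 01011001010
Gen 1 (rule 137): 00010000000
Gen 2 (rule 135): 11110111111
Gen 3 (rule 137): 11100111110
Gen 4 (rule 135): 01001011100
Gen 5 (rule 137): 00000011001
Gen 6 (rule 135): 11111100011
Gen 7 (rule 137): 11111001010
Gen 8 (rule 135): 01110011010
Gen 9 (rule 137): 01100010000

Answer: 01100010000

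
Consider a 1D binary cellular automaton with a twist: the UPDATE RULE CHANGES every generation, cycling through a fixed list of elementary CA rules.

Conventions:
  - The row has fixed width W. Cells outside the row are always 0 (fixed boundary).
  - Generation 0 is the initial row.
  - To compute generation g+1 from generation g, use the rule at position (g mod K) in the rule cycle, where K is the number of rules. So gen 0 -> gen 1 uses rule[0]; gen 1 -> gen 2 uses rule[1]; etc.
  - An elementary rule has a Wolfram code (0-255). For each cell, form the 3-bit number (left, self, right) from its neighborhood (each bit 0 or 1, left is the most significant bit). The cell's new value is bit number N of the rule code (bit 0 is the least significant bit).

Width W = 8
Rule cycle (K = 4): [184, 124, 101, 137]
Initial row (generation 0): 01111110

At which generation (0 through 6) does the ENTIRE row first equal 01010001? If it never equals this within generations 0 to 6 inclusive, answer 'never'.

Answer: 3

Derivation:
Gen 0: 01111110
Gen 1 (rule 184): 01111101
Gen 2 (rule 124): 01000111
Gen 3 (rule 101): 01010001
Gen 4 (rule 137): 00000100
Gen 5 (rule 184): 00000010
Gen 6 (rule 124): 00000011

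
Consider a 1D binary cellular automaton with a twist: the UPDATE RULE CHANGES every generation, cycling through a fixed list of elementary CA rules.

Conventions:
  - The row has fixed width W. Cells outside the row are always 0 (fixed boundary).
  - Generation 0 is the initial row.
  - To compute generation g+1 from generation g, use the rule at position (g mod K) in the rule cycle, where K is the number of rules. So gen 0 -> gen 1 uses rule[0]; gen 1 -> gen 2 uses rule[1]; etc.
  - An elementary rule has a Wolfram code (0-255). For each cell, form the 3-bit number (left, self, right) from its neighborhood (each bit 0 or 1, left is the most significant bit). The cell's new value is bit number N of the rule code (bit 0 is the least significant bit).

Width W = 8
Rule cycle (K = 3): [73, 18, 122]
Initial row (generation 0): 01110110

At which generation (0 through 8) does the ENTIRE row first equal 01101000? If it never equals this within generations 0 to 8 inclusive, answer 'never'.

Gen 0: 01110110
Gen 1 (rule 73): 01010110
Gen 2 (rule 18): 10000001
Gen 3 (rule 122): 01000010
Gen 4 (rule 73): 00011000
Gen 5 (rule 18): 00100100
Gen 6 (rule 122): 01011010
Gen 7 (rule 73): 00011000
Gen 8 (rule 18): 00100100

Answer: never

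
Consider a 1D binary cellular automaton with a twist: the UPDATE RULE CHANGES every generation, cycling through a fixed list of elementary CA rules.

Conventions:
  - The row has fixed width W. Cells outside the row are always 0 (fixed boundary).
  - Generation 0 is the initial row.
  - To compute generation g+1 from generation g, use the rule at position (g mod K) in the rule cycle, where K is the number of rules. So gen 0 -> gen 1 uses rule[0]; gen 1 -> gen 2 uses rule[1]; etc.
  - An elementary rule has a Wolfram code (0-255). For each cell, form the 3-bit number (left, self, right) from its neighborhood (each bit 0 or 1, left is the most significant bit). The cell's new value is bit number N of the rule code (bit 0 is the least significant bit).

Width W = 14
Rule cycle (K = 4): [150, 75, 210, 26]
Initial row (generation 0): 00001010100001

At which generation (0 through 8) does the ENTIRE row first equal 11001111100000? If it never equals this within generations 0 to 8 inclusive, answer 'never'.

Answer: 6

Derivation:
Gen 0: 00001010100001
Gen 1 (rule 150): 00011010110011
Gen 2 (rule 75): 11111000110111
Gen 3 (rule 210): 01111101010011
Gen 4 (rule 26): 11000000001110
Gen 5 (rule 150): 00100000010101
Gen 6 (rule 75): 11001111100000
Gen 7 (rule 210): 01110111110000
Gen 8 (rule 26): 11000100001000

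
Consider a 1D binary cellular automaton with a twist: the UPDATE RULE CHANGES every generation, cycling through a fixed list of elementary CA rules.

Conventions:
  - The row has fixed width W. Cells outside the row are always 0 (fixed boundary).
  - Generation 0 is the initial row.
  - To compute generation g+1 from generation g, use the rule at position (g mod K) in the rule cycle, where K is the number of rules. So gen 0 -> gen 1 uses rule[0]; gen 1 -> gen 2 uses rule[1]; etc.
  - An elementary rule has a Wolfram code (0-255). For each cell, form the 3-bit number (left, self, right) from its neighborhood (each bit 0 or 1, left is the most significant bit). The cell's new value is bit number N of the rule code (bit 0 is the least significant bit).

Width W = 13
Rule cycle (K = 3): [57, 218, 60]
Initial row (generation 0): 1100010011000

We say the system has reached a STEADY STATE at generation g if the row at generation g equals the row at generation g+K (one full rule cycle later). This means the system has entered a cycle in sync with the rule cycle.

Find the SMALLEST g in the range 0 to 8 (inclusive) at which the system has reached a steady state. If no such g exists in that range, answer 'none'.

Answer: 5

Derivation:
Gen 0: 1100010011000
Gen 1 (rule 57): 1011001010111
Gen 2 (rule 218): 0011110000111
Gen 3 (rule 60): 0010001000100
Gen 4 (rule 57): 1001100110011
Gen 5 (rule 218): 0111111111111
Gen 6 (rule 60): 0100000000000
Gen 7 (rule 57): 0011111111111
Gen 8 (rule 218): 0111111111111
Gen 9 (rule 60): 0100000000000
Gen 10 (rule 57): 0011111111111
Gen 11 (rule 218): 0111111111111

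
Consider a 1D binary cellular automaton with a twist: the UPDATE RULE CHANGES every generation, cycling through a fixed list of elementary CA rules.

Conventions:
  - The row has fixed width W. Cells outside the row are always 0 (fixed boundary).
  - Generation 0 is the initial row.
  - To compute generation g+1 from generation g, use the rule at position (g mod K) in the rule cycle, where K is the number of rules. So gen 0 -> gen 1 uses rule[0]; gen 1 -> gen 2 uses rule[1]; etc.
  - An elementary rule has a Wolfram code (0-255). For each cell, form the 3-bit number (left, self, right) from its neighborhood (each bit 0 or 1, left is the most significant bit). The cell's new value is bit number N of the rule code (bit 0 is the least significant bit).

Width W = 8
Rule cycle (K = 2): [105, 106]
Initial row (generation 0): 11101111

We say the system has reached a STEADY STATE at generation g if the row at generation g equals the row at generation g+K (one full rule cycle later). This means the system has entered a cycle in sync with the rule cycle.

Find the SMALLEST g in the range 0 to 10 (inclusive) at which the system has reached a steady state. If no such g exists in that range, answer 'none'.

Answer: none

Derivation:
Gen 0: 11101111
Gen 1 (rule 105): 10111001
Gen 2 (rule 106): 01101010
Gen 3 (rule 105): 01110100
Gen 4 (rule 106): 11011000
Gen 5 (rule 105): 11111011
Gen 6 (rule 106): 10001111
Gen 7 (rule 105): 00101001
Gen 8 (rule 106): 01010010
Gen 9 (rule 105): 00100000
Gen 10 (rule 106): 01000000
Gen 11 (rule 105): 00011111
Gen 12 (rule 106): 00110001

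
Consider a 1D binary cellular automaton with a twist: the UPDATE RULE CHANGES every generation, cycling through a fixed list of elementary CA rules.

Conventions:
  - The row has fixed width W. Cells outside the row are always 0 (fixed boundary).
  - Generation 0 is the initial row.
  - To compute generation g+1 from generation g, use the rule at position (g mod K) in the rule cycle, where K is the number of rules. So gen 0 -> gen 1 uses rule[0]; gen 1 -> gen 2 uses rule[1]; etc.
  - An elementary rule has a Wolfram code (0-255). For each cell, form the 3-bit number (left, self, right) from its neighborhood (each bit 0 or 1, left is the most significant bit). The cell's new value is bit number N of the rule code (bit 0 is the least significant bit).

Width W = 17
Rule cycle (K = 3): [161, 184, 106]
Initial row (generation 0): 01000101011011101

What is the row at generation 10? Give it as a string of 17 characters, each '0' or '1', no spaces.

Gen 0: 01000101011011101
Gen 1 (rule 161): 00010010100101010
Gen 2 (rule 184): 00001001010010101
Gen 3 (rule 106): 00010010100101010
Gen 4 (rule 161): 11000001000010100
Gen 5 (rule 184): 10100000100001010
Gen 6 (rule 106): 01000001000010100
Gen 7 (rule 161): 00011100011001001
Gen 8 (rule 184): 00011010010100100
Gen 9 (rule 106): 00111100101001000
Gen 10 (rule 161): 10011000010000011

Answer: 10011000010000011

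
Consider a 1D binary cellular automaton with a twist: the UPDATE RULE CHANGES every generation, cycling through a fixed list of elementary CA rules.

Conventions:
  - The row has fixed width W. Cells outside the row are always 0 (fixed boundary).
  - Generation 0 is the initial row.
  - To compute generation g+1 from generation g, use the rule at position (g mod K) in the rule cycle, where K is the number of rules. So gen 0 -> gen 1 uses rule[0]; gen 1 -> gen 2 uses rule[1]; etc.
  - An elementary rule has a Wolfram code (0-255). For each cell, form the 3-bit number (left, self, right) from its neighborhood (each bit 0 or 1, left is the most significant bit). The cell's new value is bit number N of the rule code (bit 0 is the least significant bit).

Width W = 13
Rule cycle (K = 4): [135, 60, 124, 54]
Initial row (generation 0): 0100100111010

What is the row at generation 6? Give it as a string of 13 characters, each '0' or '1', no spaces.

Answer: 1000000111100

Derivation:
Gen 0: 0100100111010
Gen 1 (rule 135): 1101101010010
Gen 2 (rule 60): 1011011111011
Gen 3 (rule 124): 1111110001111
Gen 4 (rule 54): 0000001010000
Gen 5 (rule 135): 1111111010111
Gen 6 (rule 60): 1000000111100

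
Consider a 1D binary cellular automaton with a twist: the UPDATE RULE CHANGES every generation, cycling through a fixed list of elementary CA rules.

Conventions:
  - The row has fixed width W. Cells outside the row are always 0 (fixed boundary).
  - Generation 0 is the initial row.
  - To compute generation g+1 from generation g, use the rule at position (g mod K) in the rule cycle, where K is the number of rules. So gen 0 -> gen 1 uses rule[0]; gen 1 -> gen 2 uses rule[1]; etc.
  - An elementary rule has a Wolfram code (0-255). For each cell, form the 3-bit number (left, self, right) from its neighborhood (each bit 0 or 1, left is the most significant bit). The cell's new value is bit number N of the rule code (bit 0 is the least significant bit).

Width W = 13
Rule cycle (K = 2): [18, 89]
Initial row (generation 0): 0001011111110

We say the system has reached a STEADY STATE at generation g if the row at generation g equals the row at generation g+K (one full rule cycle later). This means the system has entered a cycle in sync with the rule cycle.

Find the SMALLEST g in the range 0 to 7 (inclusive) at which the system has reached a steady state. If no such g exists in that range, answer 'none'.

Answer: 7

Derivation:
Gen 0: 0001011111110
Gen 1 (rule 18): 0010000000001
Gen 2 (rule 89): 1001111111100
Gen 3 (rule 18): 0110000000010
Gen 4 (rule 89): 0111111111001
Gen 5 (rule 18): 1000000000110
Gen 6 (rule 89): 0111111110111
Gen 7 (rule 18): 1000000000000
Gen 8 (rule 89): 0111111111111
Gen 9 (rule 18): 1000000000000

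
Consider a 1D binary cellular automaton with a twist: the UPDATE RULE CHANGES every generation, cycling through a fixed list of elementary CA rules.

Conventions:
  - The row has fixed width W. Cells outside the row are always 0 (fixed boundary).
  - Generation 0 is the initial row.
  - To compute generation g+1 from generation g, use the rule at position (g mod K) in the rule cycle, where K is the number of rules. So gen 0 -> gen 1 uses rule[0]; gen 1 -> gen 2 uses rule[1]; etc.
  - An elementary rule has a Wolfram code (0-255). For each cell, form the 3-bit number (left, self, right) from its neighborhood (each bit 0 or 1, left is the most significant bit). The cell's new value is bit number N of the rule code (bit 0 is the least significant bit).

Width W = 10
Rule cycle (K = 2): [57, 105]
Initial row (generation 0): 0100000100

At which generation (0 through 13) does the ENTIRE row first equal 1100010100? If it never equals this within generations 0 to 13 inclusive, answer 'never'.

Answer: 8

Derivation:
Gen 0: 0100000100
Gen 1 (rule 57): 0011110011
Gen 2 (rule 105): 1010010011
Gen 3 (rule 57): 0101001010
Gen 4 (rule 105): 0010000100
Gen 5 (rule 57): 1001110011
Gen 6 (rule 105): 0001010011
Gen 7 (rule 57): 1100101010
Gen 8 (rule 105): 1100010100
Gen 9 (rule 57): 1011001011
Gen 10 (rule 105): 0111000111
Gen 11 (rule 57): 0100110100
Gen 12 (rule 105): 0000111001
Gen 13 (rule 57): 1110100100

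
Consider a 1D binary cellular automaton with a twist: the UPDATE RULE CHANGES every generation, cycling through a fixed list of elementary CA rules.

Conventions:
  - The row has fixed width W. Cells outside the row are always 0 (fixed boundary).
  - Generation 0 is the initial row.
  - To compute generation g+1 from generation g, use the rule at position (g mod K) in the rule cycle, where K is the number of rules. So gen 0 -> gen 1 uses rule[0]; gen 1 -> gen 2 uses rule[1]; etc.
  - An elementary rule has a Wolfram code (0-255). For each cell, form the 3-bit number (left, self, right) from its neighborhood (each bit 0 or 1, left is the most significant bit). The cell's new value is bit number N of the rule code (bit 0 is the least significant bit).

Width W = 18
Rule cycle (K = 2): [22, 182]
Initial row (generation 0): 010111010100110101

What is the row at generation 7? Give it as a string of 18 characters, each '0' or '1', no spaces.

Answer: 000011111110100010

Derivation:
Gen 0: 010111010100110101
Gen 1 (rule 22): 110000010111000101
Gen 2 (rule 182): 001000111010101111
Gen 3 (rule 22): 011101000010100000
Gen 4 (rule 182): 101011100111110000
Gen 5 (rule 22): 101000011000001000
Gen 6 (rule 182): 111100100100011100
Gen 7 (rule 22): 000011111110100010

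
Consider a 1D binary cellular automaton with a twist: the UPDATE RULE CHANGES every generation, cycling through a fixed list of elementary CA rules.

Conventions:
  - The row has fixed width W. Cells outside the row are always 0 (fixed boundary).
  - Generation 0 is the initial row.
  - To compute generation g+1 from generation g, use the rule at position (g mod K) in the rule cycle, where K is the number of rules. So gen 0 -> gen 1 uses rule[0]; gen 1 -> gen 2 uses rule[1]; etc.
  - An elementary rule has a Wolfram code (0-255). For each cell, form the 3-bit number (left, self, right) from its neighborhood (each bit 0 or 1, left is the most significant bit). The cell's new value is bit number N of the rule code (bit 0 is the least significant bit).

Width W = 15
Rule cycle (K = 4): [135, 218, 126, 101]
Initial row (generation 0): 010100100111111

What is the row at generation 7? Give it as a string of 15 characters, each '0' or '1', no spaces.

Gen 0: 010100100111111
Gen 1 (rule 135): 110101101011110
Gen 2 (rule 218): 110001100011111
Gen 3 (rule 126): 111011110110001
Gen 4 (rule 101): 001100011010101
Gen 5 (rule 135): 110001100010101
Gen 6 (rule 218): 111011110100000
Gen 7 (rule 126): 101110011110000

Answer: 101110011110000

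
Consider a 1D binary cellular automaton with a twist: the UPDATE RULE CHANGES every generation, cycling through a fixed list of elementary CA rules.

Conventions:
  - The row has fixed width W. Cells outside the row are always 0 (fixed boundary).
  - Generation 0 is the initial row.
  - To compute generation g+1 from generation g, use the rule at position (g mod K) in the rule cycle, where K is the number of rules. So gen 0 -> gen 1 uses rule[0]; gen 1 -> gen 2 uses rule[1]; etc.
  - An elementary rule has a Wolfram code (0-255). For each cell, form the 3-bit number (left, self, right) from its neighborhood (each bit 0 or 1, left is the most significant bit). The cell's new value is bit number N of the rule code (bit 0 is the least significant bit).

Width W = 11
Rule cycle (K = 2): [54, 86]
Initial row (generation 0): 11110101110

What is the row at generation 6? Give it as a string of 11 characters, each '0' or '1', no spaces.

Gen 0: 11110101110
Gen 1 (rule 54): 00001110001
Gen 2 (rule 86): 00010011011
Gen 3 (rule 54): 00111100100
Gen 4 (rule 86): 01000111110
Gen 5 (rule 54): 11101000001
Gen 6 (rule 86): 00101100011

Answer: 00101100011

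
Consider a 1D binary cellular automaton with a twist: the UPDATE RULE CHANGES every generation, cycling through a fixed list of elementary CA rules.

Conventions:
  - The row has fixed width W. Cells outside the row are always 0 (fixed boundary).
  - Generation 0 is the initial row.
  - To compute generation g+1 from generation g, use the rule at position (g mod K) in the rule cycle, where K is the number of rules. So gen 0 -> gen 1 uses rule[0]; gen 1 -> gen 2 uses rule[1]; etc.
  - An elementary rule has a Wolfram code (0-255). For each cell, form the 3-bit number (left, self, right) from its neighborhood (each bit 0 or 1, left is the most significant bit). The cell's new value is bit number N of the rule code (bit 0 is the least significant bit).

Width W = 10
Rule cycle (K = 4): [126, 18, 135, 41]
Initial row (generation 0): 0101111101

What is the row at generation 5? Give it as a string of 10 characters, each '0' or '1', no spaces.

Gen 0: 0101111101
Gen 1 (rule 126): 1111000111
Gen 2 (rule 18): 0000101000
Gen 3 (rule 135): 1111101011
Gen 4 (rule 41): 1000010110
Gen 5 (rule 126): 1100111111

Answer: 1100111111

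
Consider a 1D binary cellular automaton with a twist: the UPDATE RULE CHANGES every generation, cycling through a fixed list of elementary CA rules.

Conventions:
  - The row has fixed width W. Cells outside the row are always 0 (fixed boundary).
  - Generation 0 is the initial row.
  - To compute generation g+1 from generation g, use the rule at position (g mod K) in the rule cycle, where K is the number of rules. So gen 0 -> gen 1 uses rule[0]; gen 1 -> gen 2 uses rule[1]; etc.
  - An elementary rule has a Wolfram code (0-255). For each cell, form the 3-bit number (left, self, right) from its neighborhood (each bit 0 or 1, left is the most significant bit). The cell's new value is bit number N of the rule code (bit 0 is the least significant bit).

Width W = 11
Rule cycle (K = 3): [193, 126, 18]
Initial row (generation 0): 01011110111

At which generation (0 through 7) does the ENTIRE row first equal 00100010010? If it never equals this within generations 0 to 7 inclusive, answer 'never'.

Gen 0: 01011110111
Gen 1 (rule 193): 00001110011
Gen 2 (rule 126): 00011011111
Gen 3 (rule 18): 00100000000
Gen 4 (rule 193): 10001111111
Gen 5 (rule 126): 11011000001
Gen 6 (rule 18): 00000100010
Gen 7 (rule 193): 11110001000

Answer: never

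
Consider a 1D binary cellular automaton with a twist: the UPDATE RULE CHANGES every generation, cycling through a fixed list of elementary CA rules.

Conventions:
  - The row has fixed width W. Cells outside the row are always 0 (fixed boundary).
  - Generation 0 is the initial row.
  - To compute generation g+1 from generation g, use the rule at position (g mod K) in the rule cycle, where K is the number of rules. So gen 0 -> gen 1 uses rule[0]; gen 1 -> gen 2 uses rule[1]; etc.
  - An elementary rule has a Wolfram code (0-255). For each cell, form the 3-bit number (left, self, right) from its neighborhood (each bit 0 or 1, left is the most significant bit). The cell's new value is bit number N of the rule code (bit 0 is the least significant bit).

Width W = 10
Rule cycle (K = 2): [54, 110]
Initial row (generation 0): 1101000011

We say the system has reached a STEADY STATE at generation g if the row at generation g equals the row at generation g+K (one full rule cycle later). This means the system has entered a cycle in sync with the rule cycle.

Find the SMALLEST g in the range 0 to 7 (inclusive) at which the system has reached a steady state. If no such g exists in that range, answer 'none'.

Gen 0: 1101000011
Gen 1 (rule 54): 0011100100
Gen 2 (rule 110): 0110101100
Gen 3 (rule 54): 1001110010
Gen 4 (rule 110): 1011010110
Gen 5 (rule 54): 1100111001
Gen 6 (rule 110): 1101101011
Gen 7 (rule 54): 0010011100
Gen 8 (rule 110): 0110110100
Gen 9 (rule 54): 1001001110

Answer: none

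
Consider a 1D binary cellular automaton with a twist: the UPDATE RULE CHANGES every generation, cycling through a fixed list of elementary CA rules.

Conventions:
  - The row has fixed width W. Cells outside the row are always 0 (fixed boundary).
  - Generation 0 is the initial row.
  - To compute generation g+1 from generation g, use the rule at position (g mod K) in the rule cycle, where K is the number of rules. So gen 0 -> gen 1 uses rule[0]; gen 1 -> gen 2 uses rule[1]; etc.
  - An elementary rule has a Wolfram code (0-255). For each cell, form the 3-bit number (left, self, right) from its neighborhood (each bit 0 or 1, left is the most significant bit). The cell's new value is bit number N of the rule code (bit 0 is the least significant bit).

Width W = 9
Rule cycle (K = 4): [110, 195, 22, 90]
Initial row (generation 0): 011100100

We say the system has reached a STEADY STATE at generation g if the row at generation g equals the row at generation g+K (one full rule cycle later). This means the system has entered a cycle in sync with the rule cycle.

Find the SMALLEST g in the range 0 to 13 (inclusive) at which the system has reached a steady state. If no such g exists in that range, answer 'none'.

Gen 0: 011100100
Gen 1 (rule 110): 110101100
Gen 2 (rule 195): 010000101
Gen 3 (rule 22): 111001101
Gen 4 (rule 90): 101111100
Gen 5 (rule 110): 111000100
Gen 6 (rule 195): 011011001
Gen 7 (rule 22): 100000111
Gen 8 (rule 90): 010001101
Gen 9 (rule 110): 110011111
Gen 10 (rule 195): 010101111
Gen 11 (rule 22): 110100000
Gen 12 (rule 90): 110010000
Gen 13 (rule 110): 110110000
Gen 14 (rule 195): 010010111
Gen 15 (rule 22): 111110000
Gen 16 (rule 90): 100011000
Gen 17 (rule 110): 100111000

Answer: none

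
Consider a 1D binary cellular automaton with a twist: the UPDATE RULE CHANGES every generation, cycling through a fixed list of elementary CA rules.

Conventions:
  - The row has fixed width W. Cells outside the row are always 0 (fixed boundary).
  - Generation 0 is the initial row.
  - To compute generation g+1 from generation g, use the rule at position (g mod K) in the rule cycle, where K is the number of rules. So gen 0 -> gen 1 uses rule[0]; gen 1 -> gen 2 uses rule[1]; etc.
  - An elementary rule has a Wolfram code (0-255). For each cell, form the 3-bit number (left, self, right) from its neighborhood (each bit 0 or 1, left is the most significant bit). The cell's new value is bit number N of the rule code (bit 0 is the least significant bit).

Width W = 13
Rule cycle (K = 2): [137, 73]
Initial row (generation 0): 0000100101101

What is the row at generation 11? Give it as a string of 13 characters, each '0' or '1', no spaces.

Answer: 1001100111100

Derivation:
Gen 0: 0000100101101
Gen 1 (rule 137): 1110000001000
Gen 2 (rule 73): 1010111100011
Gen 3 (rule 137): 0000111001010
Gen 4 (rule 73): 1110101000000
Gen 5 (rule 137): 1100000011111
Gen 6 (rule 73): 1101111010001
Gen 7 (rule 137): 1001110000100
Gen 8 (rule 73): 0001010110001
Gen 9 (rule 137): 1100000100100
Gen 10 (rule 73): 1101110000001
Gen 11 (rule 137): 1001100111100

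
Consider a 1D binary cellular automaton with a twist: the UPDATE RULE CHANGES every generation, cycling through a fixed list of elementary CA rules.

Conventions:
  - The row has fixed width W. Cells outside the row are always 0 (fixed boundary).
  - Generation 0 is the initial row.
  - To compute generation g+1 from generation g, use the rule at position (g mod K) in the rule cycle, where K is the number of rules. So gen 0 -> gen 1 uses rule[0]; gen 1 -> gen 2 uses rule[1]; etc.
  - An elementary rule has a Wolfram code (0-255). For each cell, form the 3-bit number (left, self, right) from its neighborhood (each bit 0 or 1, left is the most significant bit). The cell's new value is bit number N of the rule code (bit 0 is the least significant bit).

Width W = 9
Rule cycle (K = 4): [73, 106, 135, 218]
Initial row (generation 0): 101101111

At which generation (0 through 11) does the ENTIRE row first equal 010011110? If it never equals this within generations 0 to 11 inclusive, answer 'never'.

Gen 0: 101101111
Gen 1 (rule 73): 001101001
Gen 2 (rule 106): 011110010
Gen 3 (rule 135): 101100110
Gen 4 (rule 218): 001111111
Gen 5 (rule 73): 101000001
Gen 6 (rule 106): 010000010
Gen 7 (rule 135): 110111110
Gen 8 (rule 218): 110111111
Gen 9 (rule 73): 110100001
Gen 10 (rule 106): 111000010
Gen 11 (rule 135): 010011110

Answer: 11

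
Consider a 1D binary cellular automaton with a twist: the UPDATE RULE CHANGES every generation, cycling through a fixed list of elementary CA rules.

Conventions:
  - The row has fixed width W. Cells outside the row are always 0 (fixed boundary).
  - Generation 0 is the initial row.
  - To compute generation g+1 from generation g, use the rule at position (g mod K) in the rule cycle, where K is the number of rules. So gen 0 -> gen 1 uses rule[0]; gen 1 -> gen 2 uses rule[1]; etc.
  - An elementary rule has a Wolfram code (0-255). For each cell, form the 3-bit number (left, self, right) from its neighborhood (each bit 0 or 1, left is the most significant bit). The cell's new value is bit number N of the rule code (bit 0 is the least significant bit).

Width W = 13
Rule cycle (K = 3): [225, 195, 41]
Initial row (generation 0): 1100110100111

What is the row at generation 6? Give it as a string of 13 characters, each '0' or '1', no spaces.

Answer: 0010011110100

Derivation:
Gen 0: 1100110100111
Gen 1 (rule 225): 0100011000011
Gen 2 (rule 195): 1001101011101
Gen 3 (rule 41): 0001010110010
Gen 4 (rule 225): 1100101010000
Gen 5 (rule 195): 0101000000111
Gen 6 (rule 41): 0010011110100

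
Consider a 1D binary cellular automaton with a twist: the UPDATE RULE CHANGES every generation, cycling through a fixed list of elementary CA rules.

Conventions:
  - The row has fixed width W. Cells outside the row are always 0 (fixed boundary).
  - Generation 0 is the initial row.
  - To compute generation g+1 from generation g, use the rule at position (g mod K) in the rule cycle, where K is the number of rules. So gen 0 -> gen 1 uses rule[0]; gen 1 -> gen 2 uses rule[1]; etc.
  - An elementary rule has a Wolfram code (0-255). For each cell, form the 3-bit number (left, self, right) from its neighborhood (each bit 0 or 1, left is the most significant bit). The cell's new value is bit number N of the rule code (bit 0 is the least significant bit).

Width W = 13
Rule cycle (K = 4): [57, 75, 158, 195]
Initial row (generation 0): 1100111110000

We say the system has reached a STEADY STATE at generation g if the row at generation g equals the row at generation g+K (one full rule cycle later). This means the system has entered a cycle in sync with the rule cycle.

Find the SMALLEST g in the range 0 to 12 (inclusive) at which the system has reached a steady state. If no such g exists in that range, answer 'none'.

Gen 0: 1100111110000
Gen 1 (rule 57): 1010100001111
Gen 2 (rule 75): 0000001111001
Gen 3 (rule 158): 0000011110111
Gen 4 (rule 195): 1111101110011
Gen 5 (rule 57): 1000011001010
Gen 6 (rule 75): 0011111010000
Gen 7 (rule 158): 0111110011000
Gen 8 (rule 195): 1011110101011
Gen 9 (rule 57): 0110001010110
Gen 10 (rule 75): 1110110000110
Gen 11 (rule 158): 1100101001101
Gen 12 (rule 195): 0101000010100
Gen 13 (rule 57): 0010111001011
Gen 14 (rule 75): 1100101010011
Gen 15 (rule 158): 1011101011110
Gen 16 (rule 195): 0001100001110

Answer: none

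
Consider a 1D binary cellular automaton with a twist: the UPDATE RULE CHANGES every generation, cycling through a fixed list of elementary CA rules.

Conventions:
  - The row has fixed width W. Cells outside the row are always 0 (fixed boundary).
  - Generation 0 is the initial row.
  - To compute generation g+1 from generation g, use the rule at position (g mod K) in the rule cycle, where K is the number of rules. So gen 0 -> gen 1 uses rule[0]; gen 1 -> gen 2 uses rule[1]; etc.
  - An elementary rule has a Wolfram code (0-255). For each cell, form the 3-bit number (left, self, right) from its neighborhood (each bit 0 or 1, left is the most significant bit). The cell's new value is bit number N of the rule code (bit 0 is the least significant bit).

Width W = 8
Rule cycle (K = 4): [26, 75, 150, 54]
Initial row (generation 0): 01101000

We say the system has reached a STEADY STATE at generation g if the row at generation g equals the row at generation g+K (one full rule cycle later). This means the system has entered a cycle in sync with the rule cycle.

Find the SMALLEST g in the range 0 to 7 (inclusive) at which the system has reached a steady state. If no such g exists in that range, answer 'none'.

Gen 0: 01101000
Gen 1 (rule 26): 11000100
Gen 2 (rule 75): 11011001
Gen 3 (rule 150): 00000111
Gen 4 (rule 54): 00001000
Gen 5 (rule 26): 00010100
Gen 6 (rule 75): 11100001
Gen 7 (rule 150): 01010011
Gen 8 (rule 54): 11111100
Gen 9 (rule 26): 10000010
Gen 10 (rule 75): 00111100
Gen 11 (rule 150): 01011010

Answer: none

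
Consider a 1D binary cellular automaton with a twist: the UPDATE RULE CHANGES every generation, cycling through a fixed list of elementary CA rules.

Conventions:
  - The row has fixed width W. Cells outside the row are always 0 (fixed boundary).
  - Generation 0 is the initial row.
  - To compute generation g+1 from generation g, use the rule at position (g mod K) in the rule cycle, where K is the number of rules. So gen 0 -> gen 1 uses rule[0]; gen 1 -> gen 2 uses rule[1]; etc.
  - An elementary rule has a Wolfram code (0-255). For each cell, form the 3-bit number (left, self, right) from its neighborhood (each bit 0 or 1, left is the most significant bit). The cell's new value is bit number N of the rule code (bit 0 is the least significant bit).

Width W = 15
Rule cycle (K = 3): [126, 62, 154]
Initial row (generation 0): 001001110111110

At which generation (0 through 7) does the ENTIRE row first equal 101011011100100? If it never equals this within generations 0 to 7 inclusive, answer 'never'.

Answer: never

Derivation:
Gen 0: 001001110111110
Gen 1 (rule 126): 011111011100011
Gen 2 (rule 62): 110000110010110
Gen 3 (rule 154): 101001101100101
Gen 4 (rule 126): 111111111111111
Gen 5 (rule 62): 100000000000000
Gen 6 (rule 154): 010000000000000
Gen 7 (rule 126): 111000000000000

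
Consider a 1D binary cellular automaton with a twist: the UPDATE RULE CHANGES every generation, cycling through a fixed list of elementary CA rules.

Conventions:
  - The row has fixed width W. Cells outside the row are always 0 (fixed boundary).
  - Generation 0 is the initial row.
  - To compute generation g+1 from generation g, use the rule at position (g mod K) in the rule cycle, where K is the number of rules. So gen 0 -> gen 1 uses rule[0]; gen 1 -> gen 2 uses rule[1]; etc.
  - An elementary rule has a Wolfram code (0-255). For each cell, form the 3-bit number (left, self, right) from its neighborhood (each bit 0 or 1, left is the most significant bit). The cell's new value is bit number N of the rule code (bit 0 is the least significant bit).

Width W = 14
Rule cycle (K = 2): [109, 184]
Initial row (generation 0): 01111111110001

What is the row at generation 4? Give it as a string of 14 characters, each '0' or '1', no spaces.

Gen 0: 01111111110001
Gen 1 (rule 109): 01000000010101
Gen 2 (rule 184): 00100000001010
Gen 3 (rule 109): 10101111101110
Gen 4 (rule 184): 01011111011101

Answer: 01011111011101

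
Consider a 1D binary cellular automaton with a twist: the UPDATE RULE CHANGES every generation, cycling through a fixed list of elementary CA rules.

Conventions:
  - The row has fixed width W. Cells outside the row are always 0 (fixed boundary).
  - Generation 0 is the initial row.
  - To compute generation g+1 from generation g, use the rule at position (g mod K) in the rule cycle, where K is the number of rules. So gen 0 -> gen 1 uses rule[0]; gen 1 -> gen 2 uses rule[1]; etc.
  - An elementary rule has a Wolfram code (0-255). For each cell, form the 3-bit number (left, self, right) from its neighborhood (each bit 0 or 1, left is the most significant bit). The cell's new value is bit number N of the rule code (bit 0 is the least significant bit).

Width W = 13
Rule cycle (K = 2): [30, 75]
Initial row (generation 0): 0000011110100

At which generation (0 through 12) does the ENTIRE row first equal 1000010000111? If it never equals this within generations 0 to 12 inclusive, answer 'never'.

Answer: never

Derivation:
Gen 0: 0000011110100
Gen 1 (rule 30): 0000110000110
Gen 2 (rule 75): 1111110111110
Gen 3 (rule 30): 1000000100001
Gen 4 (rule 75): 0011111001110
Gen 5 (rule 30): 0110000111001
Gen 6 (rule 75): 1110111101010
Gen 7 (rule 30): 1000100001011
Gen 8 (rule 75): 0011001110011
Gen 9 (rule 30): 0110111001110
Gen 10 (rule 75): 1110101011010
Gen 11 (rule 30): 1000101010011
Gen 12 (rule 75): 0011000000111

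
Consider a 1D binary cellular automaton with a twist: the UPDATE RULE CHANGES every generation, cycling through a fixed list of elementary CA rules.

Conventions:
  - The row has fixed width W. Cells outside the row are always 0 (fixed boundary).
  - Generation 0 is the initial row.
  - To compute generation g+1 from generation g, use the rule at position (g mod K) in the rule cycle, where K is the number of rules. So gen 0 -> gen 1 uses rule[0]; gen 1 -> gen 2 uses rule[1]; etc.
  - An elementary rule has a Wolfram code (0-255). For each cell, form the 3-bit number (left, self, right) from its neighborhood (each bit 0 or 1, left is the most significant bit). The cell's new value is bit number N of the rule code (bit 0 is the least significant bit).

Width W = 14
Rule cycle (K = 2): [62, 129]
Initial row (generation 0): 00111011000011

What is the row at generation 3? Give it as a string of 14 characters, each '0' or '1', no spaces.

Answer: 00000000000000

Derivation:
Gen 0: 00111011000011
Gen 1 (rule 62): 01100110100110
Gen 2 (rule 129): 00000000000000
Gen 3 (rule 62): 00000000000000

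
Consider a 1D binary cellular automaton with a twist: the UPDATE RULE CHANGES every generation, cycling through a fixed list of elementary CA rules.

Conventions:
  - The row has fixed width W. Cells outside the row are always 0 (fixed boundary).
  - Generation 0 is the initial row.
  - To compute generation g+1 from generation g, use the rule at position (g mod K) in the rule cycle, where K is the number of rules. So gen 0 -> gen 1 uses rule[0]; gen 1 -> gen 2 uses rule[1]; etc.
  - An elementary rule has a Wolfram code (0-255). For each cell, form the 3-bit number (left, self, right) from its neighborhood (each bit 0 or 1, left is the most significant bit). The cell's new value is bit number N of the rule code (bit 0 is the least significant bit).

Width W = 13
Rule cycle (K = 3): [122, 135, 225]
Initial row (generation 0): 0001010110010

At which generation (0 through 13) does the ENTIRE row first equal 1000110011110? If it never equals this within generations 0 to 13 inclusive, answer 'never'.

Gen 0: 0001010110010
Gen 1 (rule 122): 0010101111101
Gen 2 (rule 135): 1110100111001
Gen 3 (rule 225): 0111000011000
Gen 4 (rule 122): 1101100111100
Gen 5 (rule 135): 0000001011001
Gen 6 (rule 225): 1111100101000
Gen 7 (rule 122): 1000111010100
Gen 8 (rule 135): 1011010010101
Gen 9 (rule 225): 0101100001010
Gen 10 (rule 122): 1011110010101
Gen 11 (rule 135): 1001100110101
Gen 12 (rule 225): 0000100011010
Gen 13 (rule 122): 0001010111101

Answer: never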